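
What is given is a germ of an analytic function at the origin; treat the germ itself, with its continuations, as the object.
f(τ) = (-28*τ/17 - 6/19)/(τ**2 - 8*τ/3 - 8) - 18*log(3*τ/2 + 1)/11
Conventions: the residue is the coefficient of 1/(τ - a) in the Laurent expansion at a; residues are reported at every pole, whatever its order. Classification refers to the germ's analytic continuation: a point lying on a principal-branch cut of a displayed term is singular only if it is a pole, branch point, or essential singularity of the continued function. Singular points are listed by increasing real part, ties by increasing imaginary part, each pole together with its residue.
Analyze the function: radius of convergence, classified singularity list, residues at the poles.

Radius of convergence at 0: 2/3.
At 4/3 - (2/3)*sqrt(22): a pole of order 1; residue -14/17 + (1217/14212)*sqrt(22).
At -2/3: a logarithmic branch point.
At 4/3 + (2/3)*sqrt(22): a pole of order 1; residue -14/17 - (1217/14212)*sqrt(22).

Denominator factor (τ**2 - 8*τ/3 - 8): discriminant 352/9, real irrational roots 4/3 + (2/3)*sqrt(22) and 4/3 - (2/3)*sqrt(22); poles of order 1, moduli 4/3 + (2/3)*sqrt(22) and -4/3 + (2/3)*sqrt(22).
Branch term (-18/11)*log(1 - τ/(-2/3)): its argument vanishes at τ = -2/3, a logarithmic branch point, modulus 2/3.
The radius of convergence is the smallest modulus among the singular points: 2/3.
The branch term is analytic at 4/3 - (2/3)*sqrt(22) and contributes nothing to the residue; only the rational part matters.
The factor τ**2 - 8*τ/3 - 8 splits as (τ - a)(τ - a') with a = 4/3 - (2/3)*sqrt(22), a' = 4/3 + (2/3)*sqrt(22). At the order-1 pole a set g(τ) = (τ - a)*(rational part) = [-28*τ/17 - 6/19] / (τ - a').
Simple pole: residue = g(a) at a = 4/3 - (2/3)*sqrt(22), which is -14/17 + (1217/14212)*sqrt(22).
The branch term is analytic at 4/3 + (2/3)*sqrt(22) and contributes nothing to the residue; only the rational part matters.
The factor τ**2 - 8*τ/3 - 8 splits as (τ - a)(τ - a') with a = 4/3 + (2/3)*sqrt(22), a' = 4/3 - (2/3)*sqrt(22). At the order-1 pole a set g(τ) = (τ - a)*(rational part) = [-28*τ/17 - 6/19] / (τ - a').
Simple pole: residue = g(a) at a = 4/3 + (2/3)*sqrt(22), which is -14/17 - (1217/14212)*sqrt(22).
List the singular points by increasing real part (a conjugate pair: the negative imaginary part first).


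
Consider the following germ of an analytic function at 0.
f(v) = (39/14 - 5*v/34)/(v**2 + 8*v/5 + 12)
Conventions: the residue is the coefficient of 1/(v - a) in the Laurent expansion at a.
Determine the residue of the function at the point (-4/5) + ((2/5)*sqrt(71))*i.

The residue is (-5/68) - ((3455/67592)*sqrt(71))*i.

The factor v**2 + 8*v/5 + 12 splits as (v - a)(v - a') with a = (-4/5) + ((2/5)*sqrt(71))*i, a' = (-4/5) - ((2/5)*sqrt(71))*i. At the order-1 pole a set g(v) = (v - a)*f(v) = [39/14 - 5*v/34] / (v - a').
Simple pole: residue = g(a) at a = (-4/5) + ((2/5)*sqrt(71))*i, which is (-5/68) - ((3455/67592)*sqrt(71))*i.


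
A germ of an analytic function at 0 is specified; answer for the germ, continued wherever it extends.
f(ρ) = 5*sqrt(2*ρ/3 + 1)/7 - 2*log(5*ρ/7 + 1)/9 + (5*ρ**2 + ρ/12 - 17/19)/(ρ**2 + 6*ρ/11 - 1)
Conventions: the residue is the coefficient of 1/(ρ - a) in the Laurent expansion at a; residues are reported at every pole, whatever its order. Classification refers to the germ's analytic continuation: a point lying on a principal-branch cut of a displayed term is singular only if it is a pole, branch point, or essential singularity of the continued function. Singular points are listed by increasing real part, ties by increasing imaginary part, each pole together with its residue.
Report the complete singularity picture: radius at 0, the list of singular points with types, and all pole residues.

Radius of convergence at 0: -3/11 + (1/11)*sqrt(130).
At -3/2: an algebraic (square-root) branch point.
At -7/5: a logarithmic branch point.
At -3/11 - (1/11)*sqrt(130): a pole of order 1; residue -349/264 - (44383/217360)*sqrt(130).
At -3/11 + (1/11)*sqrt(130): a pole of order 1; residue -349/264 + (44383/217360)*sqrt(130).

Denominator factor (ρ**2 + 6*ρ/11 - 1): discriminant 520/121, real irrational roots -3/11 + (1/11)*sqrt(130) and -3/11 - (1/11)*sqrt(130); poles of order 1, moduli -3/11 + (1/11)*sqrt(130) and 3/11 + (1/11)*sqrt(130).
Branch term (-2/9)*log(1 - ρ/(-7/5)): its argument vanishes at ρ = -7/5, a logarithmic branch point, modulus 7/5.
Branch term (5/7)*sqrt(1 - ρ/(-3/2)): its argument vanishes at ρ = -3/2, a square-root branch point, modulus 3/2.
The radius of convergence is the smallest modulus among the singular points: -3/11 + (1/11)*sqrt(130).
The branch terms are analytic at -3/11 - (1/11)*sqrt(130) and contribute nothing to the residue; only the rational part matters.
The factor ρ**2 + 6*ρ/11 - 1 splits as (ρ - a)(ρ - a') with a = -3/11 - (1/11)*sqrt(130), a' = -3/11 + (1/11)*sqrt(130). At the order-1 pole a set g(ρ) = (ρ - a)*(rational part) = [5*ρ**2 + ρ/12 - 17/19] / (ρ - a').
Simple pole: residue = g(a) at a = -3/11 - (1/11)*sqrt(130), which is -349/264 - (44383/217360)*sqrt(130).
The branch terms are analytic at -3/11 + (1/11)*sqrt(130) and contribute nothing to the residue; only the rational part matters.
The factor ρ**2 + 6*ρ/11 - 1 splits as (ρ - a)(ρ - a') with a = -3/11 + (1/11)*sqrt(130), a' = -3/11 - (1/11)*sqrt(130). At the order-1 pole a set g(ρ) = (ρ - a)*(rational part) = [5*ρ**2 + ρ/12 - 17/19] / (ρ - a').
Simple pole: residue = g(a) at a = -3/11 + (1/11)*sqrt(130), which is -349/264 + (44383/217360)*sqrt(130).
List the singular points by increasing real part (a conjugate pair: the negative imaginary part first).


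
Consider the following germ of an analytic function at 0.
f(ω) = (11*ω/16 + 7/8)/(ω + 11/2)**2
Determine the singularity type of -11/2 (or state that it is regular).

The point is a pole of order 2.

The denominator factor ω + 11/2 vanishes at -11/2 and appears to the power 2; the numerator there equals -93/32, nonzero, and no other factor vanishes.
Hence a pole whose order is the multiplicity, 2.


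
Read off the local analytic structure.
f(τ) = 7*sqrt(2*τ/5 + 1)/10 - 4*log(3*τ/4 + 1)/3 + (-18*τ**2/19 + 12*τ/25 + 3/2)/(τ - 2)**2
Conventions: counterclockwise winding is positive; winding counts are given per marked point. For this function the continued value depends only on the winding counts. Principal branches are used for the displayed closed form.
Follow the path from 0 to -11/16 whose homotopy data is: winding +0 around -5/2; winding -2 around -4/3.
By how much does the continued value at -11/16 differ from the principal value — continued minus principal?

Continued minus principal equals (16/3)*pi*i.

The rational part is single-valued and drops out of the difference; each branch term changes only by its own monodromy.
(-4/3)*log(1 - τ/(-4/3)): each positive loop around -4/3 adds 2*pi*i to the log, so winding -2 contributes (-4/3)*(-2)*2*pi*i = (16/3)*pi*i.
(7/10)*sqrt(1 - τ/(-5/2)): winding +0 is even, the square root returns to the same sheet, contribution 0.
Summing the contributions at τ = -11/16 gives (16/3)*pi*i.


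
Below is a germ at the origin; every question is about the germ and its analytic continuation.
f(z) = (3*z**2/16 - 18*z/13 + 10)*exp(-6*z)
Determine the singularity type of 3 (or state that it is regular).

The point is a regular point.

There is no denominator, hence no pole anywhere.
The factor exp(-6*z) is entire.
So the germ continues analytically to 3.


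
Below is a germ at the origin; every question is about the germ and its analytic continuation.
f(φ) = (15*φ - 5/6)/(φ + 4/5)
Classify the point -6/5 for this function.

Denominator factors: φ + 4/5 = -2/5 at φ = -6/5 — none vanishes.
So the germ continues analytically to -6/5.

The point is a regular point.


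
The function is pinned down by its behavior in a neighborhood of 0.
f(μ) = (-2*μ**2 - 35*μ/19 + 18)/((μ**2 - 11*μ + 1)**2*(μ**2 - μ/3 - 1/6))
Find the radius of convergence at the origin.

Denominator factor (μ**2 - μ/3 - 1/6): discriminant 7/9, real irrational roots 1/6 + (1/6)*sqrt(7) and 1/6 - (1/6)*sqrt(7); poles of order 1, moduli 1/6 + (1/6)*sqrt(7) and -1/6 + (1/6)*sqrt(7).
Denominator factor (μ**2 - 11*μ + 1)^2: discriminant 117, real irrational roots 11/2 + (3/2)*sqrt(13) and 11/2 - (3/2)*sqrt(13); poles of order 2, moduli 11/2 + (3/2)*sqrt(13) and 11/2 - (3/2)*sqrt(13).
The radius of convergence is the smallest modulus among the singular points: 11/2 - (3/2)*sqrt(13).

The radius of convergence is 11/2 - (3/2)*sqrt(13).


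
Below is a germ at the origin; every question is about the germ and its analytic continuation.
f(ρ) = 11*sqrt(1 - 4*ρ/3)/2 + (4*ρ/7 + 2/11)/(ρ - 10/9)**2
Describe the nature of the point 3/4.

The term (11/2)*sqrt(1 - ρ/(3/4)) has argument 1 - 3/4/(3/4) = 0 at 3/4: a square-root (algebraic, two-sheeted) branch point; the remaining terms are analytic or single-valued there.

The point is an algebraic (square-root) branch point.


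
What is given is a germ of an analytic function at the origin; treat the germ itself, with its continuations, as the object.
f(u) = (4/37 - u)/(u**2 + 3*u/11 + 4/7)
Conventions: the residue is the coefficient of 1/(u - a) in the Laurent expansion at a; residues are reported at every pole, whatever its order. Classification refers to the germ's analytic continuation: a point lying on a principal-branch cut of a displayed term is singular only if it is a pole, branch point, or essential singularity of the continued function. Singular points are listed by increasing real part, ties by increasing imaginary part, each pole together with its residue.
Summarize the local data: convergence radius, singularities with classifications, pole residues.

Denominator factor (u**2 + 3*u/11 + 4/7): discriminant -1873/847, complex-conjugate roots (-3/22) + ((1/154)*sqrt(13111))*i and (-3/22) - ((1/154)*sqrt(13111))*i; poles of order 1, moduli (2/7)*sqrt(7) and (2/7)*sqrt(7).
The radius of convergence is the smallest modulus among the singular points: (2/7)*sqrt(7).
The factor u**2 + 3*u/11 + 4/7 splits as (u - a)(u - a') with a = (-3/22) - ((1/154)*sqrt(13111))*i, a' = (-3/22) + ((1/154)*sqrt(13111))*i. At the order-1 pole a set g(u) = (u - a)*f(u) = [4/37 - u] / (u - a').
Simple pole: residue = g(a) at a = (-3/22) - ((1/154)*sqrt(13111))*i, which is (-1/2) + ((199/138602)*sqrt(13111))*i.
The factor u**2 + 3*u/11 + 4/7 splits as (u - a)(u - a') with a = (-3/22) + ((1/154)*sqrt(13111))*i, a' = (-3/22) - ((1/154)*sqrt(13111))*i. At the order-1 pole a set g(u) = (u - a)*f(u) = [4/37 - u] / (u - a').
Simple pole: residue = g(a) at a = (-3/22) + ((1/154)*sqrt(13111))*i, which is (-1/2) - ((199/138602)*sqrt(13111))*i.
List the singular points by increasing real part (a conjugate pair: the negative imaginary part first).

Radius of convergence at 0: (2/7)*sqrt(7).
At (-3/22) - ((1/154)*sqrt(13111))*i: a pole of order 1; residue (-1/2) + ((199/138602)*sqrt(13111))*i.
At (-3/22) + ((1/154)*sqrt(13111))*i: a pole of order 1; residue (-1/2) - ((199/138602)*sqrt(13111))*i.


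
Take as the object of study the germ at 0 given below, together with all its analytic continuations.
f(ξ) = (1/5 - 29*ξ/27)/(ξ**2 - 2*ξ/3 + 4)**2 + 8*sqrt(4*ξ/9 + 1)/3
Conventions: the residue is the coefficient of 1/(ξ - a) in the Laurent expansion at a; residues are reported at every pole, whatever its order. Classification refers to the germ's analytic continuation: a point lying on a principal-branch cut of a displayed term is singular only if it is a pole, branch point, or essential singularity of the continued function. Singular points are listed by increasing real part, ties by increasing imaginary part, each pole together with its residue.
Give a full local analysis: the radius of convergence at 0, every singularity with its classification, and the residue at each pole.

Denominator factor (ξ**2 - 2*ξ/3 + 4)^2: discriminant -140/9, complex-conjugate roots (1/3) + ((1/3)*sqrt(35))*i and (1/3) - ((1/3)*sqrt(35))*i; poles of order 2, moduli 2 and 2.
Branch term (8/3)*sqrt(1 - ξ/(-9/4)): its argument vanishes at ξ = -9/4, a square-root branch point, modulus 9/4.
The radius of convergence is the smallest modulus among the singular points: 2.
The branch term is analytic at (1/3) - ((1/3)*sqrt(35))*i and contributes nothing to the residue; only the rational part matters.
The factor ξ**2 - 2*ξ/3 + 4 splits as (ξ - a)(ξ - a') with a = (1/3) - ((1/3)*sqrt(35))*i, a' = (1/3) + ((1/3)*sqrt(35))*i. At the order-2 pole a set g(ξ) = (ξ - a)^2*(rational part) = [1/5 - 29*ξ/27] / (ξ - a')^2.
Order-2 pole: residue = g'(a); g'((1/3) - ((1/3)*sqrt(35))*i) = -((16/18375)*sqrt(35))*i, so the residue is -((16/18375)*sqrt(35))*i.
The branch term is analytic at (1/3) + ((1/3)*sqrt(35))*i and contributes nothing to the residue; only the rational part matters.
The factor ξ**2 - 2*ξ/3 + 4 splits as (ξ - a)(ξ - a') with a = (1/3) + ((1/3)*sqrt(35))*i, a' = (1/3) - ((1/3)*sqrt(35))*i. At the order-2 pole a set g(ξ) = (ξ - a)^2*(rational part) = [1/5 - 29*ξ/27] / (ξ - a')^2.
Order-2 pole: residue = g'(a); g'((1/3) + ((1/3)*sqrt(35))*i) = ((16/18375)*sqrt(35))*i, so the residue is ((16/18375)*sqrt(35))*i.
List the singular points by increasing real part (a conjugate pair: the negative imaginary part first).

Radius of convergence at 0: 2.
At -9/4: an algebraic (square-root) branch point.
At (1/3) - ((1/3)*sqrt(35))*i: a pole of order 2; residue -((16/18375)*sqrt(35))*i.
At (1/3) + ((1/3)*sqrt(35))*i: a pole of order 2; residue ((16/18375)*sqrt(35))*i.


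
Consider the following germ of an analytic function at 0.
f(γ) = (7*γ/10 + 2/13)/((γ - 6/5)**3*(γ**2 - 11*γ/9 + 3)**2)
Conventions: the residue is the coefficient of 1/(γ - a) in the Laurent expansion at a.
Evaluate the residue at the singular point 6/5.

The residue is -2746395000/32148654733.

At the order-3 pole 6/5 set g(γ) = (γ - (6/5))^3*f(γ) = (7*γ/10 + 2/13)/(γ**2 - 11*γ/9 + 3)**2.
Order-3 pole: residue = g''(a)/2; g''(6/5) = -5492790000/32148654733, so the residue is -2746395000/32148654733.


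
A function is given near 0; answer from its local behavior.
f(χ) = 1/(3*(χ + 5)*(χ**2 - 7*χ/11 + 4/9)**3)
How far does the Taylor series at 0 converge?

Denominator factor (χ**2 - 7*χ/11 + 4/9)^3: discriminant -1495/1089, complex-conjugate roots (7/22) + ((1/66)*sqrt(1495))*i and (7/22) - ((1/66)*sqrt(1495))*i; poles of order 3, moduli 2/3 and 2/3.
Denominator factor (χ + 5): pole of order 1 at -5, modulus 5.
The radius of convergence is the smallest modulus among the singular points: 2/3.

The radius of convergence is 2/3.


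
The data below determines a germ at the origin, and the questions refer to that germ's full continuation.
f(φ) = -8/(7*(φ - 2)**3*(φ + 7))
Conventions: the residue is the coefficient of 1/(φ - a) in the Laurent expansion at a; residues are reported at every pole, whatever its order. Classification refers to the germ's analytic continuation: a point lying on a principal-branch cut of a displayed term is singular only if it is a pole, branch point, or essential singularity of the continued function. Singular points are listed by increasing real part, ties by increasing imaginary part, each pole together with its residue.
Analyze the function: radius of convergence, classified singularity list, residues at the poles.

Denominator factor (φ + 7): pole of order 1 at -7, modulus 7.
Denominator factor (φ - 2)^3: pole of order 3 at 2, modulus 2.
The radius of convergence is the smallest modulus among the singular points: 2.
At the order-1 pole -7 set g(φ) = (φ - (-7))*f(φ) = -8/(7*(φ - 2)**3).
Simple pole: residue = g(a) at a = -7, which is 8/5103.
At the order-3 pole 2 set g(φ) = (φ - (2))^3*f(φ) = -8/(7*(φ + 7)).
Order-3 pole: residue = g''(a)/2; g''(2) = -16/5103, so the residue is -8/5103.
List the singular points by increasing real part (a conjugate pair: the negative imaginary part first).

Radius of convergence at 0: 2.
At -7: a pole of order 1; residue 8/5103.
At 2: a pole of order 3; residue -8/5103.


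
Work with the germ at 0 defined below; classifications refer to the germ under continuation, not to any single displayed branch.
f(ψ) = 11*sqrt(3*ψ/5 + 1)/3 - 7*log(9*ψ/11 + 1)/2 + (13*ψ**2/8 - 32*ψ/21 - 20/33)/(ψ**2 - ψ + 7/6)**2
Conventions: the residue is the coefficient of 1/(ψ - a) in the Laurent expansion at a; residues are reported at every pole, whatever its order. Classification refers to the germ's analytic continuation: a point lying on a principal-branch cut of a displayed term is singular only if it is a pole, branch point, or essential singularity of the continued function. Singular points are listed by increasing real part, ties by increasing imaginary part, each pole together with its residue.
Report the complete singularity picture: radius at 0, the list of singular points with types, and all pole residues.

Radius of convergence at 0: (1/6)*sqrt(42).
At -5/3: an algebraic (square-root) branch point.
At -11/9: a logarithmic branch point.
At (1/2) - ((1/6)*sqrt(33))*i: a pole of order 2; residue ((1951/74536)*sqrt(33))*i.
At (1/2) + ((1/6)*sqrt(33))*i: a pole of order 2; residue -((1951/74536)*sqrt(33))*i.

Denominator factor (ψ**2 - ψ + 7/6)^2: discriminant -11/3, complex-conjugate roots (1/2) + ((1/6)*sqrt(33))*i and (1/2) - ((1/6)*sqrt(33))*i; poles of order 2, moduli (1/6)*sqrt(42) and (1/6)*sqrt(42).
Branch term (11/3)*sqrt(1 - ψ/(-5/3)): its argument vanishes at ψ = -5/3, a square-root branch point, modulus 5/3.
Branch term (-7/2)*log(1 - ψ/(-11/9)): its argument vanishes at ψ = -11/9, a logarithmic branch point, modulus 11/9.
The radius of convergence is the smallest modulus among the singular points: (1/6)*sqrt(42).
The branch terms are analytic at (1/2) - ((1/6)*sqrt(33))*i and contribute nothing to the residue; only the rational part matters.
The factor ψ**2 - ψ + 7/6 splits as (ψ - a)(ψ - a') with a = (1/2) - ((1/6)*sqrt(33))*i, a' = (1/2) + ((1/6)*sqrt(33))*i. At the order-2 pole a set g(ψ) = (ψ - a)^2*(rational part) = [13*ψ**2/8 - 32*ψ/21 - 20/33] / (ψ - a')^2.
Order-2 pole: residue = g'(a); g'((1/2) - ((1/6)*sqrt(33))*i) = ((1951/74536)*sqrt(33))*i, so the residue is ((1951/74536)*sqrt(33))*i.
The branch terms are analytic at (1/2) + ((1/6)*sqrt(33))*i and contribute nothing to the residue; only the rational part matters.
The factor ψ**2 - ψ + 7/6 splits as (ψ - a)(ψ - a') with a = (1/2) + ((1/6)*sqrt(33))*i, a' = (1/2) - ((1/6)*sqrt(33))*i. At the order-2 pole a set g(ψ) = (ψ - a)^2*(rational part) = [13*ψ**2/8 - 32*ψ/21 - 20/33] / (ψ - a')^2.
Order-2 pole: residue = g'(a); g'((1/2) + ((1/6)*sqrt(33))*i) = -((1951/74536)*sqrt(33))*i, so the residue is -((1951/74536)*sqrt(33))*i.
List the singular points by increasing real part (a conjugate pair: the negative imaginary part first).


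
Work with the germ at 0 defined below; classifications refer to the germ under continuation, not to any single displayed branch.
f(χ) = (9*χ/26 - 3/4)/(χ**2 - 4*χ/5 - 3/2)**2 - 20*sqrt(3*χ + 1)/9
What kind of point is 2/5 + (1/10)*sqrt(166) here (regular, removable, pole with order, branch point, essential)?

The point is a pole of order 2.

The denominator factor χ**2 - 4*χ/5 - 3/2 vanishes at 2/5 + (1/10)*sqrt(166) and appears to the power 2; the numerator there equals -159/260 + (9/260)*sqrt(166), nonzero, and no other factor vanishes.
The branch terms are analytic at this point.
Hence a pole whose order is the multiplicity, 2.


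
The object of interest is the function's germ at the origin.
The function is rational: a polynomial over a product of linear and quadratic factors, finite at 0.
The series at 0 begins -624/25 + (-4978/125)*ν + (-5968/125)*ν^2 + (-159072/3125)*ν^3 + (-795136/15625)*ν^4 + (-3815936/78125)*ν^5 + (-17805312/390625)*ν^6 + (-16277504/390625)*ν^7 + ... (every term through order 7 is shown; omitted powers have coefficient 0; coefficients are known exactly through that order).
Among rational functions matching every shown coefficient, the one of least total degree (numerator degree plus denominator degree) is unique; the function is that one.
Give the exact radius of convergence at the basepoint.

No rational of total degree below 3 reproduces all 8 coefficients; solving the [1/2] Pade equations on them gives f(ν) = (7*ν/40 - 39)/(ν - 5/4)**2, whose expansion matches every shown term.
Denominator factor (ν - 5/4)^2: pole of order 2 at 5/4, modulus 5/4.
The radius of convergence is the smallest modulus among the singular points: 5/4.

The radius of convergence is 5/4.


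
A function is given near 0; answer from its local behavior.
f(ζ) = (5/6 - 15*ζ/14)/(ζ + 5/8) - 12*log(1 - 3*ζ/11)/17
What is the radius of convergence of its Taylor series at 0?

Denominator factor (ζ + 5/8): pole of order 1 at -5/8, modulus 5/8.
Branch term (-12/17)*log(1 - ζ/(11/3)): its argument vanishes at ζ = 11/3, a logarithmic branch point, modulus 11/3.
The radius of convergence is the smallest modulus among the singular points: 5/8.

The radius of convergence is 5/8.


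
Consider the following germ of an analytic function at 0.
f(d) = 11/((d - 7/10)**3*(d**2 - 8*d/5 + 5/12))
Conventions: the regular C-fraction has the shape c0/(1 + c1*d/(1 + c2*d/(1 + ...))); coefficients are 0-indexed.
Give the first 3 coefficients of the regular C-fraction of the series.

Taylor coefficients (expand at 0): a_0 = -26400/343, a_1 = -1501632/2401, a_2 = -1327480704/420175.
c0 = a_0 = -26400/343. Peel one level at a time: if S = 1 + c*d/S' with S'(0) = 1, then c is the d-coefficient of S and S' = c*d/(S - 1).
S_1 = c0/f = 1 + (-1422/175)*d + (1224/49)*d^2 + ...; c1 = -1422/175.
S_2 = c1*d/(S_1 - 1) = 1 + (1700/553)*d + ...; c2 = 1700/553.

The regular C-fraction coefficients are [-26400/343, -1422/175, 1700/553].


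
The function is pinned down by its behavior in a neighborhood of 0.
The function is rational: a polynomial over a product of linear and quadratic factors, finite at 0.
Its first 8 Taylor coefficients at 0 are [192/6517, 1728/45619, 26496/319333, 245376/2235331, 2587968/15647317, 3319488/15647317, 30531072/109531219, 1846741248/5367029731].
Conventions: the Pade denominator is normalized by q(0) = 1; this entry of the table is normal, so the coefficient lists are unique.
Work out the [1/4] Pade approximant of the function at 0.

The Pade approximant has numerator coefficients [192/6517, 2304/123823]; denominator coefficients [1, -87/133, -1839/931, 225/343, 10056/6517].

Taylor coefficients needed (read off): a_0 = 192/6517, a_1 = 1728/45619, a_2 = 26496/319333, a_3 = 245376/2235331, a_4 = 2587968/15647317, a_5 = 3319488/15647317.
Write the denominator as Q(ψ) = 1 + q1*ψ + q2*ψ^2 + q3*ψ^3 + q4*ψ^4. Requiring Q*f - P = O(ψ^6) with deg P <= 1 kills the coefficients of ψ^2..ψ^5 in Q*f:
  ψ^2: a_2 + q1*a_1 + q2*a_0 = 0, i.e. 26496/319333 + (1728/45619)*q1 + (192/6517)*q2 = 0.
  ψ^3: a_3 + q1*a_2 + q2*a_1 + q3*a_0 = 0, i.e. 245376/2235331 + (26496/319333)*q1 + (1728/45619)*q2 + (192/6517)*q3 = 0.
  ψ^4: a_4 + q1*a_3 + q2*a_2 + q3*a_1 + q4*a_0 = 0, i.e. 2587968/15647317 + (245376/2235331)*q1 + (26496/319333)*q2 + (1728/45619)*q3 + (192/6517)*q4 = 0.
  ψ^5: a_5 + q1*a_4 + q2*a_3 + q3*a_2 + q4*a_1 = 0, i.e. 3319488/15647317 + (2587968/15647317)*q1 + (245376/2235331)*q2 + (26496/319333)*q3 + (1728/45619)*q4 = 0.
Solving this linear system: q1 = -87/133, q2 = -1839/931, q3 = 225/343, q4 = 10056/6517.
The numerator is Q*f truncated at degree 1: P0 = a_0 = 192/6517; P1 = a_1 + q1*a_0 = 2304/123823.


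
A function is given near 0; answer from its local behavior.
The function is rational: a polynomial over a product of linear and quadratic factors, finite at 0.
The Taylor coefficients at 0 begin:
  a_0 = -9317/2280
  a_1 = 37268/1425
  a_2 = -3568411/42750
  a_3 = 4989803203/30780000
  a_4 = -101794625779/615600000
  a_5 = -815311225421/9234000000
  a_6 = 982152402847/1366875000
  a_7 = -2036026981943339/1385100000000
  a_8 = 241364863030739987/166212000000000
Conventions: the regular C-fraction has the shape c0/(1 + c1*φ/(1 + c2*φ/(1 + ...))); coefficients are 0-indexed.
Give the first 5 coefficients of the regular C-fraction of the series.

The regular C-fraction coefficients are [-9317/2280, 32/5, -77/24, 179/144, -191155/180432].

Taylor coefficients (read off): a_0 = -9317/2280, a_1 = 37268/1425, a_2 = -3568411/42750, a_3 = 4989803203/30780000, a_4 = -101794625779/615600000.
c0 = a_0 = -9317/2280. Peel one level at a time: if S = 1 + c*φ/S' with S'(0) = 1, then c is the φ-coefficient of S and S' = c*φ/(S - 1).
S_1 = c0/f = 1 + (32/5)*φ + (308/15)*φ^2 + ...; c1 = 32/5.
S_2 = c1*φ/(S_1 - 1) = 1 + (-77/24)*φ + (13783/3456)*φ^2 + ...; c2 = -77/24.
S_3 = c2*φ/(S_2 - 1) = 1 + (179/144)*φ + (191155/145152)*φ^2 + ...; c3 = 179/144.
S_4 = c3*φ/(S_3 - 1) = 1 + (-191155/180432)*φ + ...; c4 = -191155/180432.


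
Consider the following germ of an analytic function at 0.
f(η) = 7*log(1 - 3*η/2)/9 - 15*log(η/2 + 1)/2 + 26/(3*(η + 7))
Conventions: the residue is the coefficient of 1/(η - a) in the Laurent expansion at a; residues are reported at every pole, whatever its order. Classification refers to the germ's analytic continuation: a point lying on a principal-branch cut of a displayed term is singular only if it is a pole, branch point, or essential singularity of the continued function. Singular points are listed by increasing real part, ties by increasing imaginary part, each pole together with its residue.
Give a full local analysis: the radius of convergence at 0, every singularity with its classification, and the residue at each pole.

Radius of convergence at 0: 2/3.
At -7: a pole of order 1; residue 26/3.
At -2: a logarithmic branch point.
At 2/3: a logarithmic branch point.

Denominator factor (η + 7): pole of order 1 at -7, modulus 7.
Branch term (-15/2)*log(1 - η/(-2)): its argument vanishes at η = -2, a logarithmic branch point, modulus 2.
Branch term (7/9)*log(1 - η/(2/3)): its argument vanishes at η = 2/3, a logarithmic branch point, modulus 2/3.
The radius of convergence is the smallest modulus among the singular points: 2/3.
The branch terms are analytic at -7 and contribute nothing to the residue; only the rational part matters.
At the order-1 pole -7 set g(η) = (η - (-7))*(rational part) = 26/3.
Simple pole: residue = g(a) at a = -7, which is 26/3.
List the singular points by increasing real part (a conjugate pair: the negative imaginary part first).


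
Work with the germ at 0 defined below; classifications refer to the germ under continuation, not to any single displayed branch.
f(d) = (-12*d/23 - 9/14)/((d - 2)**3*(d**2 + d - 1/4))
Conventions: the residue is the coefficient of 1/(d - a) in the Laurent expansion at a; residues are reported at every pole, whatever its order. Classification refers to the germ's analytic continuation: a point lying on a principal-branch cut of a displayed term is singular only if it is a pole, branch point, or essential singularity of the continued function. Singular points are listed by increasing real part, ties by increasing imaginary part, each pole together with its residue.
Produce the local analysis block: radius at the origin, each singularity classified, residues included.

Radius of convergence at 0: -1/2 + (1/2)*sqrt(2).
At -1/2 - (1/2)*sqrt(2): a pole of order 1; residue 12852/279841 - (64002/1958887)*sqrt(2).
At -1/2 + (1/2)*sqrt(2): a pole of order 1; residue 12852/279841 + (64002/1958887)*sqrt(2).
At 2: a pole of order 3; residue -25704/279841.

Denominator factor (d**2 + d - 1/4): discriminant 2, real irrational roots -1/2 + (1/2)*sqrt(2) and -1/2 - (1/2)*sqrt(2); poles of order 1, moduli -1/2 + (1/2)*sqrt(2) and 1/2 + (1/2)*sqrt(2).
Denominator factor (d - 2)^3: pole of order 3 at 2, modulus 2.
The radius of convergence is the smallest modulus among the singular points: -1/2 + (1/2)*sqrt(2).
The factor d**2 + d - 1/4 splits as (d - a)(d - a') with a = -1/2 - (1/2)*sqrt(2), a' = -1/2 + (1/2)*sqrt(2). At the order-1 pole a set g(d) = (d - a)*f(d) = [(-12*d/23 - 9/14)/(d - 2)**3] / (d - a').
Simple pole: residue = g(a) at a = -1/2 - (1/2)*sqrt(2), which is 12852/279841 - (64002/1958887)*sqrt(2).
The factor d**2 + d - 1/4 splits as (d - a)(d - a') with a = -1/2 + (1/2)*sqrt(2), a' = -1/2 - (1/2)*sqrt(2). At the order-1 pole a set g(d) = (d - a)*f(d) = [(-12*d/23 - 9/14)/(d - 2)**3] / (d - a').
Simple pole: residue = g(a) at a = -1/2 + (1/2)*sqrt(2), which is 12852/279841 + (64002/1958887)*sqrt(2).
At the order-3 pole 2 set g(d) = (d - (2))^3*f(d) = (-12*d/23 - 9/14)/(d**2 + d - 1/4).
Order-3 pole: residue = g''(a)/2; g''(2) = -51408/279841, so the residue is -25704/279841.
List the singular points by increasing real part (a conjugate pair: the negative imaginary part first).


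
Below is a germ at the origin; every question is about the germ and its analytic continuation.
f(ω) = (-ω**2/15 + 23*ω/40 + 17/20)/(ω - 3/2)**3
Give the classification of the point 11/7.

The point is a regular point.

Denominator factors: ω - 3/2 = 1/14 at ω = 11/7 — none vanishes.
So the germ continues analytically to 11/7.


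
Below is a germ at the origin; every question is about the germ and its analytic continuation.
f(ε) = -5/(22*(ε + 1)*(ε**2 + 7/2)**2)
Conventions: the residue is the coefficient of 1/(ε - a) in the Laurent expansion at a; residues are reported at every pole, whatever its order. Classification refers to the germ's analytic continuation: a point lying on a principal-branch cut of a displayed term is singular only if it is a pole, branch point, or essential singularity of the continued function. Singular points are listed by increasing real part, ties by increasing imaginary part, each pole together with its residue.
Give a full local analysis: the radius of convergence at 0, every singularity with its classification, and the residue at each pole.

Denominator factor (ε + 1): pole of order 1 at -1, modulus 1.
Denominator factor (ε**2 + 7/2)^2: discriminant -14, complex-conjugate roots ((1/2)*sqrt(14))*i and -((1/2)*sqrt(14))*i; poles of order 2, moduli (1/2)*sqrt(14) and (1/2)*sqrt(14).
The radius of convergence is the smallest modulus among the singular points: 1.
At the order-1 pole -1 set g(ε) = (ε - (-1))*f(ε) = -5/(22*(ε**2 + 7/2)**2).
Simple pole: residue = g(a) at a = -1, which is -10/891.
The factor ε**2 + 7/2 splits as (ε - a)(ε - a') with a = -((1/2)*sqrt(14))*i, a' = ((1/2)*sqrt(14))*i. At the order-2 pole a set g(ε) = (ε - a)^2*f(ε) = [-5/(22*(ε + 1))] / (ε - a')^2.
Order-2 pole: residue = g'(a); g'(-((1/2)*sqrt(14))*i) = (5/891) - ((115/87318)*sqrt(14))*i, so the residue is (5/891) - ((115/87318)*sqrt(14))*i.
The factor ε**2 + 7/2 splits as (ε - a)(ε - a') with a = ((1/2)*sqrt(14))*i, a' = -((1/2)*sqrt(14))*i. At the order-2 pole a set g(ε) = (ε - a)^2*f(ε) = [-5/(22*(ε + 1))] / (ε - a')^2.
Order-2 pole: residue = g'(a); g'(((1/2)*sqrt(14))*i) = (5/891) + ((115/87318)*sqrt(14))*i, so the residue is (5/891) + ((115/87318)*sqrt(14))*i.
List the singular points by increasing real part (a conjugate pair: the negative imaginary part first).

Radius of convergence at 0: 1.
At -1: a pole of order 1; residue -10/891.
At -((1/2)*sqrt(14))*i: a pole of order 2; residue (5/891) - ((115/87318)*sqrt(14))*i.
At ((1/2)*sqrt(14))*i: a pole of order 2; residue (5/891) + ((115/87318)*sqrt(14))*i.


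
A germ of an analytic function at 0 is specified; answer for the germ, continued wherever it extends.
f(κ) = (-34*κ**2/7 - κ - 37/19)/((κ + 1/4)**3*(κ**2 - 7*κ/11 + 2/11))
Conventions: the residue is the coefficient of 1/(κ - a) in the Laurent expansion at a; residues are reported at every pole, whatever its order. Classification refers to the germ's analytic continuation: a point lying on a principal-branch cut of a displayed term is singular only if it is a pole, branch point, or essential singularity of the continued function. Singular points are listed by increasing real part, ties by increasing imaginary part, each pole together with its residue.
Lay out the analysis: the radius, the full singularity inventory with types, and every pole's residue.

Denominator factor (κ**2 - 7*κ/11 + 2/11): discriminant -39/121, complex-conjugate roots (7/22) + ((1/22)*sqrt(39))*i and (7/22) - ((1/22)*sqrt(39))*i; poles of order 1, moduli (1/11)*sqrt(22) and (1/11)*sqrt(22).
Denominator factor (κ + 1/4)^3: pole of order 3 at -1/4, modulus 1/4.
The radius of convergence is the smallest modulus among the singular points: 1/4.
At the order-3 pole -1/4 set g(κ) = (κ - (-1/4))^3*f(κ) = (-34*κ**2/7 - κ - 37/19)/(κ**2 - 7*κ/11 + 2/11).
Order-3 pole: residue = g''(a)/2; g''(-1/4) = -2773051776/47602163, so the residue is -1386525888/47602163.
The factor κ**2 - 7*κ/11 + 2/11 splits as (κ - a)(κ - a') with a = (7/22) - ((1/22)*sqrt(39))*i, a' = (7/22) + ((1/22)*sqrt(39))*i. At the order-1 pole a set g(κ) = (κ - a)*f(κ) = [(-34*κ**2/7 - κ - 37/19)/(κ + 1/4)**3] / (κ - a').
Simple pole: residue = g(a) at a = (7/22) - ((1/22)*sqrt(39))*i, which is (693262944/47602163) - ((1067990880/618828119)*sqrt(39))*i.
The factor κ**2 - 7*κ/11 + 2/11 splits as (κ - a)(κ - a') with a = (7/22) + ((1/22)*sqrt(39))*i, a' = (7/22) - ((1/22)*sqrt(39))*i. At the order-1 pole a set g(κ) = (κ - a)*f(κ) = [(-34*κ**2/7 - κ - 37/19)/(κ + 1/4)**3] / (κ - a').
Simple pole: residue = g(a) at a = (7/22) + ((1/22)*sqrt(39))*i, which is (693262944/47602163) + ((1067990880/618828119)*sqrt(39))*i.
List the singular points by increasing real part (a conjugate pair: the negative imaginary part first).

Radius of convergence at 0: 1/4.
At -1/4: a pole of order 3; residue -1386525888/47602163.
At (7/22) - ((1/22)*sqrt(39))*i: a pole of order 1; residue (693262944/47602163) - ((1067990880/618828119)*sqrt(39))*i.
At (7/22) + ((1/22)*sqrt(39))*i: a pole of order 1; residue (693262944/47602163) + ((1067990880/618828119)*sqrt(39))*i.


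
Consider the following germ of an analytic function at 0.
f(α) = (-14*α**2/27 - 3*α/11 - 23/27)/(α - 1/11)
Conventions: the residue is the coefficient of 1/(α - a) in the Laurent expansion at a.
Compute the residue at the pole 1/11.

At the order-1 pole 1/11 set g(α) = (α - (1/11))*f(α) = -14*α**2/27 - 3*α/11 - 23/27.
Simple pole: residue = g(a) at a = 1/11, which is -2878/3267.

The residue is -2878/3267.


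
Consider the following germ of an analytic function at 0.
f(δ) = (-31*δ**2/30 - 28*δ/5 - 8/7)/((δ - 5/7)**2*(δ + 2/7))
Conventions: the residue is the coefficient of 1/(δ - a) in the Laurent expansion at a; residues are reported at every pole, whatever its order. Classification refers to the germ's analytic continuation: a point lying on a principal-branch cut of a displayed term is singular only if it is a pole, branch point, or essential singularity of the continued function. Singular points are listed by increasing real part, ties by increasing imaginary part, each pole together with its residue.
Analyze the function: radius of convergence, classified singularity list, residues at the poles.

Radius of convergence at 0: 2/7.
At -2/7: a pole of order 1; residue 274/735.
At 5/7: a pole of order 2; residue -689/490.

Denominator factor (δ + 2/7): pole of order 1 at -2/7, modulus 2/7.
Denominator factor (δ - 5/7)^2: pole of order 2 at 5/7, modulus 5/7.
The radius of convergence is the smallest modulus among the singular points: 2/7.
At the order-1 pole -2/7 set g(δ) = (δ - (-2/7))*f(δ) = (-31*δ**2/30 - 28*δ/5 - 8/7)/(δ - 5/7)**2.
Simple pole: residue = g(a) at a = -2/7, which is 274/735.
At the order-2 pole 5/7 set g(δ) = (δ - (5/7))^2*f(δ) = (-31*δ**2/30 - 28*δ/5 - 8/7)/(δ + 2/7).
Order-2 pole: residue = g'(a); g'(5/7) = -689/490, so the residue is -689/490.
List the singular points by increasing real part (a conjugate pair: the negative imaginary part first).


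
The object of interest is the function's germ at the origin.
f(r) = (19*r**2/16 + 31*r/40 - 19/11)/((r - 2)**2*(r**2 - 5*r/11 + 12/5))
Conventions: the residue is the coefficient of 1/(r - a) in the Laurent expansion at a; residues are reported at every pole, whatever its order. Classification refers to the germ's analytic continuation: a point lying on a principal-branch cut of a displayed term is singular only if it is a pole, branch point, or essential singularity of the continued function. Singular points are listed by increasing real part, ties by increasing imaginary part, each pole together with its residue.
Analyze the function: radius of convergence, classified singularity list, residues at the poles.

Denominator factor (r**2 - 5*r/11 + 12/5): discriminant -5683/605, complex-conjugate roots (5/22) + ((1/110)*sqrt(28415))*i and (5/22) - ((1/110)*sqrt(28415))*i; poles of order 1, moduli (2/5)*sqrt(15) and (2/5)*sqrt(15).
Denominator factor (r - 2)^2: pole of order 2 at 2, modulus 2.
The radius of convergence is the smallest modulus among the singular points: (2/5)*sqrt(15).
The factor r**2 - 5*r/11 + 12/5 splits as (r - a)(r - a') with a = (5/22) - ((1/110)*sqrt(28415))*i, a' = (5/22) + ((1/110)*sqrt(28415))*i. At the order-1 pole a set g(r) = (r - a)*f(r) = [(19*r**2/16 + 31*r/40 - 19/11)/(r - 2)**2] / (r - a').
Simple pole: residue = g(a) at a = (5/22) - ((1/110)*sqrt(28415))*i, which is (-170911/729632) - ((3818575/4146498656)*sqrt(28415))*i.
The factor r**2 - 5*r/11 + 12/5 splits as (r - a)(r - a') with a = (5/22) + ((1/110)*sqrt(28415))*i, a' = (5/22) - ((1/110)*sqrt(28415))*i. At the order-1 pole a set g(r) = (r - a)*f(r) = [(19*r**2/16 + 31*r/40 - 19/11)/(r - 2)**2] / (r - a').
Simple pole: residue = g(a) at a = (5/22) + ((1/110)*sqrt(28415))*i, which is (-170911/729632) + ((3818575/4146498656)*sqrt(28415))*i.
At the order-2 pole 2 set g(r) = (r - (2))^2*f(r) = (19*r**2/16 + 31*r/40 - 19/11)/(r**2 - 5*r/11 + 12/5).
Order-2 pole: residue = g'(a); g'(2) = 170911/364816, so the residue is 170911/364816.
List the singular points by increasing real part (a conjugate pair: the negative imaginary part first).

Radius of convergence at 0: (2/5)*sqrt(15).
At (5/22) - ((1/110)*sqrt(28415))*i: a pole of order 1; residue (-170911/729632) - ((3818575/4146498656)*sqrt(28415))*i.
At (5/22) + ((1/110)*sqrt(28415))*i: a pole of order 1; residue (-170911/729632) + ((3818575/4146498656)*sqrt(28415))*i.
At 2: a pole of order 2; residue 170911/364816.


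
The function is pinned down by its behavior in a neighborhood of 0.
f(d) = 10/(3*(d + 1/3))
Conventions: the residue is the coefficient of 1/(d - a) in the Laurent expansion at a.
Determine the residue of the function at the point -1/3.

The residue is 10/3.

At the order-1 pole -1/3 set g(d) = (d - (-1/3))*f(d) = 10/3.
Simple pole: residue = g(a) at a = -1/3, which is 10/3.


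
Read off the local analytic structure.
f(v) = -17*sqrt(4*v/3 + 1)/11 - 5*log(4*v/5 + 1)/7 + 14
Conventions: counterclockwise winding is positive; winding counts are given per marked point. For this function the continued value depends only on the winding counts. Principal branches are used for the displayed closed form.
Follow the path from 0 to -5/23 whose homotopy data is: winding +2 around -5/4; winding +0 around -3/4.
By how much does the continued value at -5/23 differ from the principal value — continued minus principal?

Continued minus principal equals -(20/7)*pi*i.

The rational part is single-valued and drops out of the difference; each branch term changes only by its own monodromy.
(-5/7)*log(1 - v/(-5/4)): each positive loop around -5/4 adds 2*pi*i to the log, so winding +2 contributes (-5/7)*(2)*2*pi*i = -(20/7)*pi*i.
(-17/11)*sqrt(1 - v/(-3/4)): winding +0 is even, the square root returns to the same sheet, contribution 0.
Summing the contributions at v = -5/23 gives -(20/7)*pi*i.


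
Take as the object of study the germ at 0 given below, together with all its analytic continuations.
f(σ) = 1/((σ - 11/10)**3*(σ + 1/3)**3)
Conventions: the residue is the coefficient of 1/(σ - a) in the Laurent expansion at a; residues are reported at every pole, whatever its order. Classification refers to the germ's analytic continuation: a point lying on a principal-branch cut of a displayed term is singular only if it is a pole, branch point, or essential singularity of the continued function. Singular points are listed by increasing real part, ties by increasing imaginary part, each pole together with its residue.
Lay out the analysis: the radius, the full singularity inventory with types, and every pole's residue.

Radius of convergence at 0: 1/3.
At -1/3: a pole of order 3; residue -145800000/147008443.
At 11/10: a pole of order 3; residue 145800000/147008443.

Denominator factor (σ - 11/10)^3: pole of order 3 at 11/10, modulus 11/10.
Denominator factor (σ + 1/3)^3: pole of order 3 at -1/3, modulus 1/3.
The radius of convergence is the smallest modulus among the singular points: 1/3.
At the order-3 pole -1/3 set g(σ) = (σ - (-1/3))^3*f(σ) = (σ - 11/10)**(-3).
Order-3 pole: residue = g''(a)/2; g''(-1/3) = -291600000/147008443, so the residue is -145800000/147008443.
At the order-3 pole 11/10 set g(σ) = (σ - (11/10))^3*f(σ) = (σ + 1/3)**(-3).
Order-3 pole: residue = g''(a)/2; g''(11/10) = 291600000/147008443, so the residue is 145800000/147008443.
List the singular points by increasing real part (a conjugate pair: the negative imaginary part first).
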